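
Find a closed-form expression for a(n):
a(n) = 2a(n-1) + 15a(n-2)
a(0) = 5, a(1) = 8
Characteristic equation: x² - 2x - 15 = 0, which factors as (x - (5))(x - (-3)) = 0.
Roots r₁ = 5, r₂ = -3 (distinct).
General solution: a(n) = A·(5)^n + B·(-3)^n.
From a(0) = 5: A + B = 5.
From a(1) = 8: 5A - 3B = 8.
Solving: A = \frac{23}{8}, B = \frac{17}{8}.
So a(n) = \frac{17 \left(-3\right)^{n}}{8} + \frac{23 \cdot 5^{n}}{8}.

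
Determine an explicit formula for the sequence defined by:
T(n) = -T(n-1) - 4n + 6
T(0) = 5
First-order linear with linear forcing.
Homogeneous solution: T_h(n) = A·(-1)^n.
Try particular T_p(n) = pn + q. Substituting:
  pn + q = -(p(n-1) + q) - 4n + 6.
Matching the n-coefficient: p = -p - 4 ⇒ p = -2.
Matching constants: q = p - q + 6 ⇒ q = 2.
General: T(n) = A·(-1)^n - 2 n + 2.
Apply T(0) = 5: A + 2 = 5 ⇒ A = 3.
So T(n) = 3 \left(-1\right)^{n} - 2 n + 2.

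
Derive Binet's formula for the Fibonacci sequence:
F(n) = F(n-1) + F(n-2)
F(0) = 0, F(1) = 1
This is the Fibonacci sequence.
Characteristic equation: x² - x - 1 = 0; roots r₁ = \frac{1}{2} + \frac{\sqrt{5}}{2}, r₂ = \frac{1}{2} - \frac{\sqrt{5}}{2}.
General: F(n) = A·r₁^n + B·r₂^n. Solving with F(0)=0, F(1)=1 gives A = \frac{\sqrt{5}}{5}, B = - \frac{\sqrt{5}}{5}.
So F(n) = \frac{2^{- n} \sqrt{5} \left(- \left(1 - \sqrt{5}\right)^{n} + \left(1 + \sqrt{5}\right)^{n}\right)}{5}.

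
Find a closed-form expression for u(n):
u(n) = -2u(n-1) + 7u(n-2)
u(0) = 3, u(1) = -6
Characteristic equation: x² + 2x - 7 = 0.
Discriminant Δ = (-2)² + 4·(7) = 32.
Roots r₁,₂ = (-2 ± √32)/2, so r₁ = -1 + 2 \sqrt{2}, r₂ = - 2 \sqrt{2} - 1.
General solution: u(n) = A·r₁^n + B·r₂^n.
From the initial conditions, A + B = 3 and r₁A + r₂B = -6.
Since r₁ - r₂ = √32: A = (-6 - (3)r₂)/√32 = \frac{3}{2} - \frac{3 \sqrt{2}}{8}, and B = 3 - A = \frac{3 \sqrt{2}}{8} + \frac{3}{2}.
So u(n) = \left(\frac{3}{2} - \frac{3 \sqrt{2}}{8}\right)\left(-1 + 2 \sqrt{2}\right)^n + \left(\frac{3 \sqrt{2}}{8} + \frac{3}{2}\right)\left(- 2 \sqrt{2} - 1\right)^n.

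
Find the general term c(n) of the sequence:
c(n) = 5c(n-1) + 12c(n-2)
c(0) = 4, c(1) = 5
Characteristic equation: x² - 5x - 12 = 0.
Discriminant Δ = (5)² + 4·(12) = 73.
Roots r₁,₂ = (5 ± √73)/2, so r₁ = \frac{5}{2} + \frac{\sqrt{73}}{2}, r₂ = \frac{5}{2} - \frac{\sqrt{73}}{2}.
General solution: c(n) = A·r₁^n + B·r₂^n.
From the initial conditions, A + B = 4 and r₁A + r₂B = 5.
Since r₁ - r₂ = √73: A = (5 - (4)r₂)/√73 = 2 - \frac{5 \sqrt{73}}{73}, and B = 4 - A = \frac{5 \sqrt{73}}{73} + 2.
So c(n) = \left(2 - \frac{5 \sqrt{73}}{73}\right)\left(\frac{5}{2} + \frac{\sqrt{73}}{2}\right)^n + \left(\frac{5 \sqrt{73}}{73} + 2\right)\left(\frac{5}{2} - \frac{\sqrt{73}}{2}\right)^n.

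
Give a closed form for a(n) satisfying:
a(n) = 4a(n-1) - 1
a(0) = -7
First-order linear non-homogeneous.
Homogeneous solution: a_h(n) = A·(4)^n.
Try constant particular solution a_p = K: K = 4K - 1 ⇒ K = \frac{1}{3}.
General: a(n) = A·(4)^n + \frac{1}{3}.
Apply a(0) = -7: A + \frac{1}{3} = -7 ⇒ A = - \frac{22}{3}.
So a(n) = \frac{1}{3} - \frac{22 \cdot 4^{n}}{3}.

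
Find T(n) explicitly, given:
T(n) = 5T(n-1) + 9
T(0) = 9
First-order linear non-homogeneous.
Homogeneous solution: T_h(n) = A·(5)^n.
Try constant particular solution T_p = K: K = 5K + 9 ⇒ K = - \frac{9}{4}.
General: T(n) = A·(5)^n - \frac{9}{4}.
Apply T(0) = 9: A - \frac{9}{4} = 9 ⇒ A = \frac{45}{4}.
So T(n) = \frac{45 \cdot 5^{n}}{4} - \frac{9}{4}.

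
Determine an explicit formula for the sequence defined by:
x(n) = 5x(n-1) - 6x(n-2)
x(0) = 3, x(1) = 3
Characteristic equation: x² - 5x + 6 = 0, which factors as (x - (3))(x - (2)) = 0.
Roots r₁ = 3, r₂ = 2 (distinct).
General solution: x(n) = A·(3)^n + B·(2)^n.
From x(0) = 3: A + B = 3.
From x(1) = 3: 3A + 2B = 3.
Solving: A = -3, B = 6.
So x(n) = 6 \cdot 2^{n} - 3 \cdot 3^{n}.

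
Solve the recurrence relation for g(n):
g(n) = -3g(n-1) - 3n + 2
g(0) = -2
First-order linear with linear forcing.
Homogeneous solution: g_h(n) = A·(-3)^n.
Try particular g_p(n) = pn + q. Substituting:
  pn + q = -3(p(n-1) + q) - 3n + 2.
Matching the n-coefficient: p = -3p - 3 ⇒ p = - \frac{3}{4}.
Matching constants: q = 3p - 3q + 2 ⇒ q = - \frac{1}{16}.
General: g(n) = A·(-3)^n - \frac{3 n}{4} - \frac{1}{16}.
Apply g(0) = -2: A - \frac{1}{16} = -2 ⇒ A = - \frac{31}{16}.
So g(n) = - \frac{31 \left(-3\right)^{n}}{16} - \frac{3 n}{4} - \frac{1}{16}.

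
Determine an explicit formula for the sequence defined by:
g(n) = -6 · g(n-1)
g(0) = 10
Pure geometric recurrence with ratio -6.
By induction g(n) = g(0) · (-6)^n = 10 \left(-6\right)^{n}.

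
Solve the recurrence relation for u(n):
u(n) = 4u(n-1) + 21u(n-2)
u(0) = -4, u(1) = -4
Characteristic equation: x² - 4x - 21 = 0, which factors as (x - (-3))(x - (7)) = 0.
Roots r₁ = -3, r₂ = 7 (distinct).
General solution: u(n) = A·(-3)^n + B·(7)^n.
From u(0) = -4: A + B = -4.
From u(1) = -4: -3A + 7B = -4.
Solving: A = - \frac{12}{5}, B = - \frac{8}{5}.
So u(n) = - \frac{12 \left(-3\right)^{n}}{5} - \frac{8 \cdot 7^{n}}{5}.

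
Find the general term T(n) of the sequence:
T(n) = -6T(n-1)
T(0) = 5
This is a homogeneous first-order recurrence with ratio -6.
By induction T(n) = T(0) · (-6)^n = 5 \left(-6\right)^{n}.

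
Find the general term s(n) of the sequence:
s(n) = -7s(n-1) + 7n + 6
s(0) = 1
First-order linear with linear forcing.
Homogeneous solution: s_h(n) = A·(-7)^n.
Try particular s_p(n) = pn + q. Substituting:
  pn + q = -7(p(n-1) + q) + 7n + 6.
Matching the n-coefficient: p = -7p + 7 ⇒ p = \frac{7}{8}.
Matching constants: q = 7p - 7q + 6 ⇒ q = \frac{97}{64}.
General: s(n) = A·(-7)^n + \frac{7 n}{8} + \frac{97}{64}.
Apply s(0) = 1: A + \frac{97}{64} = 1 ⇒ A = - \frac{33}{64}.
So s(n) = - \frac{33 \left(-7\right)^{n}}{64} + \frac{7 n}{8} + \frac{97}{64}.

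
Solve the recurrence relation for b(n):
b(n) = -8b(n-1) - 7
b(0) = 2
First-order linear non-homogeneous.
Homogeneous solution: b_h(n) = A·(-8)^n.
Try constant particular solution b_p = K: K = -8K - 7 ⇒ K = - \frac{7}{9}.
General: b(n) = A·(-8)^n - \frac{7}{9}.
Apply b(0) = 2: A - \frac{7}{9} = 2 ⇒ A = \frac{25}{9}.
So b(n) = \frac{25 \left(-8\right)^{n}}{9} - \frac{7}{9}.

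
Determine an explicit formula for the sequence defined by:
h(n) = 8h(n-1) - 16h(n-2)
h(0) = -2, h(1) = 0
Characteristic equation: x² - 8x + 16 = 0, which is (x - (4))².
Repeated root r = 4.
General solution: h(n) = (A + Bn)·(4)^n.
From h(0) = -2: A = -2.
From h(1) = 0: (A + B)·(4) = 0 ⇒ B = 2.
So h(n) = \left(2 n - 2\right) \cdot (4)^n.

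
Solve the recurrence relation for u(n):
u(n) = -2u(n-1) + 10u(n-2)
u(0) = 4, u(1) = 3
Characteristic equation: x² + 2x - 10 = 0.
Discriminant Δ = (-2)² + 4·(10) = 44.
Roots r₁,₂ = (-2 ± √44)/2, so r₁ = -1 + \sqrt{11}, r₂ = - \sqrt{11} - 1.
General solution: u(n) = A·r₁^n + B·r₂^n.
From the initial conditions, A + B = 4 and r₁A + r₂B = 3.
Since r₁ - r₂ = √44: A = (3 - (4)r₂)/√44 = \frac{7 \sqrt{11}}{22} + 2, and B = 4 - A = 2 - \frac{7 \sqrt{11}}{22}.
So u(n) = \left(\frac{7 \sqrt{11}}{22} + 2\right)\left(-1 + \sqrt{11}\right)^n + \left(2 - \frac{7 \sqrt{11}}{22}\right)\left(- \sqrt{11} - 1\right)^n.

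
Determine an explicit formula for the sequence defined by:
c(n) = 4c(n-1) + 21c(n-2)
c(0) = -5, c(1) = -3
Characteristic equation: x² - 4x - 21 = 0, which factors as (x - (7))(x - (-3)) = 0.
Roots r₁ = 7, r₂ = -3 (distinct).
General solution: c(n) = A·(7)^n + B·(-3)^n.
From c(0) = -5: A + B = -5.
From c(1) = -3: 7A - 3B = -3.
Solving: A = - \frac{9}{5}, B = - \frac{16}{5}.
So c(n) = - \frac{16 \left(-3\right)^{n}}{5} - \frac{9 \cdot 7^{n}}{5}.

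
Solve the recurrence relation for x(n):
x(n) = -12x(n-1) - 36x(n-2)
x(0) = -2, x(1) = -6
Characteristic equation: x² + 12x + 36 = 0, which is (x - (-6))².
Repeated root r = -6.
General solution: x(n) = (A + Bn)·(-6)^n.
From x(0) = -2: A = -2.
From x(1) = -6: (A + B)·(-6) = -6 ⇒ B = 3.
So x(n) = \left(3 n - 2\right) \cdot (-6)^n.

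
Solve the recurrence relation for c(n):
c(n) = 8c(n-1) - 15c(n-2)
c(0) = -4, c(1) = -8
Characteristic equation: x² - 8x + 15 = 0, which factors as (x - (5))(x - (3)) = 0.
Roots r₁ = 5, r₂ = 3 (distinct).
General solution: c(n) = A·(5)^n + B·(3)^n.
From c(0) = -4: A + B = -4.
From c(1) = -8: 5A + 3B = -8.
Solving: A = 2, B = -6.
So c(n) = - 6 \cdot 3^{n} + 2 \cdot 5^{n}.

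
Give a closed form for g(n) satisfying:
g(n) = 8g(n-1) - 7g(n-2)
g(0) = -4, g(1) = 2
Characteristic equation: x² - 8x + 7 = 0, which factors as (x - (7))(x - (1)) = 0.
Roots r₁ = 7, r₂ = 1 (distinct).
General solution: g(n) = A·(7)^n + B·(1)^n.
From g(0) = -4: A + B = -4.
From g(1) = 2: 7A + B = 2.
Solving: A = 1, B = -5.
So g(n) = 7^{n} - 5.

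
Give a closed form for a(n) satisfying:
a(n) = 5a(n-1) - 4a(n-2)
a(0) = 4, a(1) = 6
Characteristic equation: x² - 5x + 4 = 0, which factors as (x - (1))(x - (4)) = 0.
Roots r₁ = 1, r₂ = 4 (distinct).
General solution: a(n) = A·(1)^n + B·(4)^n.
From a(0) = 4: A + B = 4.
From a(1) = 6: A + 4B = 6.
Solving: A = \frac{10}{3}, B = \frac{2}{3}.
So a(n) = \frac{2 \cdot 4^{n}}{3} + \frac{10}{3}.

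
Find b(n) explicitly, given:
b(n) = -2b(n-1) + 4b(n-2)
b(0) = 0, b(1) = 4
Characteristic equation: x² + 2x - 4 = 0.
Discriminant Δ = (-2)² + 4·(4) = 20.
Roots r₁,₂ = (-2 ± √20)/2, so r₁ = -1 + \sqrt{5}, r₂ = - \sqrt{5} - 1.
General solution: b(n) = A·r₁^n + B·r₂^n.
From the initial conditions, A + B = 0 and r₁A + r₂B = 4.
Since r₁ - r₂ = √20: A = (4 - (0)r₂)/√20 = \frac{2 \sqrt{5}}{5}, and B = 0 - A = - \frac{2 \sqrt{5}}{5}.
So b(n) = \left(\frac{2 \sqrt{5}}{5}\right)\left(-1 + \sqrt{5}\right)^n + \left(- \frac{2 \sqrt{5}}{5}\right)\left(- \sqrt{5} - 1\right)^n.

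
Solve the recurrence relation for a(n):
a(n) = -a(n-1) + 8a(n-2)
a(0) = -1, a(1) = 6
Characteristic equation: x² + x - 8 = 0.
Discriminant Δ = (-1)² + 4·(8) = 33.
Roots r₁,₂ = (-1 ± √33)/2, so r₁ = - \frac{1}{2} + \frac{\sqrt{33}}{2}, r₂ = - \frac{\sqrt{33}}{2} - \frac{1}{2}.
General solution: a(n) = A·r₁^n + B·r₂^n.
From the initial conditions, A + B = -1 and r₁A + r₂B = 6.
Since r₁ - r₂ = √33: A = (6 - (-1)r₂)/√33 = - \frac{1}{2} + \frac{\sqrt{33}}{6}, and B = -1 - A = - \frac{\sqrt{33}}{6} - \frac{1}{2}.
So a(n) = \left(- \frac{1}{2} + \frac{\sqrt{33}}{6}\right)\left(- \frac{1}{2} + \frac{\sqrt{33}}{2}\right)^n + \left(- \frac{\sqrt{33}}{6} - \frac{1}{2}\right)\left(- \frac{\sqrt{33}}{2} - \frac{1}{2}\right)^n.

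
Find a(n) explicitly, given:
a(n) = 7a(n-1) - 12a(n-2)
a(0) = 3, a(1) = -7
Characteristic equation: x² - 7x + 12 = 0, which factors as (x - (3))(x - (4)) = 0.
Roots r₁ = 3, r₂ = 4 (distinct).
General solution: a(n) = A·(3)^n + B·(4)^n.
From a(0) = 3: A + B = 3.
From a(1) = -7: 3A + 4B = -7.
Solving: A = 19, B = -16.
So a(n) = 19 \cdot 3^{n} - 16 \cdot 4^{n}.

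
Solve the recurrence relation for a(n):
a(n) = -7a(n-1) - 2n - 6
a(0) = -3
First-order linear with linear forcing.
Homogeneous solution: a_h(n) = A·(-7)^n.
Try particular a_p(n) = pn + q. Substituting:
  pn + q = -7(p(n-1) + q) - 2n - 6.
Matching the n-coefficient: p = -7p - 2 ⇒ p = - \frac{1}{4}.
Matching constants: q = 7p - 7q - 6 ⇒ q = - \frac{31}{32}.
General: a(n) = A·(-7)^n - \frac{n}{4} - \frac{31}{32}.
Apply a(0) = -3: A - \frac{31}{32} = -3 ⇒ A = - \frac{65}{32}.
So a(n) = - \frac{65 \left(-7\right)^{n}}{32} - \frac{n}{4} - \frac{31}{32}.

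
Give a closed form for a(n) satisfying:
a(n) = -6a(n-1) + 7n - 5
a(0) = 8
First-order linear with linear forcing.
Homogeneous solution: a_h(n) = A·(-6)^n.
Try particular a_p(n) = pn + q. Substituting:
  pn + q = -6(p(n-1) + q) + 7n - 5.
Matching the n-coefficient: p = -6p + 7 ⇒ p = 1.
Matching constants: q = 6p - 6q - 5 ⇒ q = \frac{1}{7}.
General: a(n) = A·(-6)^n + n + \frac{1}{7}.
Apply a(0) = 8: A + \frac{1}{7} = 8 ⇒ A = \frac{55}{7}.
So a(n) = \frac{55 \left(-6\right)^{n}}{7} + n + \frac{1}{7}.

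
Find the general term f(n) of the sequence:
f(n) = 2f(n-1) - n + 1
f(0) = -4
First-order linear with linear forcing.
Homogeneous solution: f_h(n) = A·(2)^n.
Try particular f_p(n) = pn + q. Substituting:
  pn + q = 2(p(n-1) + q) - n + 1.
Matching the n-coefficient: p = 2p - 1 ⇒ p = 1.
Matching constants: q = -2p + 2q + 1 ⇒ q = 1.
General: f(n) = A·(2)^n + n + 1.
Apply f(0) = -4: A + 1 = -4 ⇒ A = -5.
So f(n) = - 5 \cdot 2^{n} + n + 1.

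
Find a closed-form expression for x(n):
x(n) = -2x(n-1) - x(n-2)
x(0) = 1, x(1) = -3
Characteristic equation: x² + 2x + 1 = 0, which is (x - (-1))².
Repeated root r = -1.
General solution: x(n) = (A + Bn)·(-1)^n.
From x(0) = 1: A = 1.
From x(1) = -3: (A + B)·(-1) = -3 ⇒ B = 2.
So x(n) = \left(2 n + 1\right) \cdot (-1)^n.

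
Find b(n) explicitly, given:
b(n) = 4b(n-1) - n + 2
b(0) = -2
First-order linear with linear forcing.
Homogeneous solution: b_h(n) = A·(4)^n.
Try particular b_p(n) = pn + q. Substituting:
  pn + q = 4(p(n-1) + q) - n + 2.
Matching the n-coefficient: p = 4p - 1 ⇒ p = \frac{1}{3}.
Matching constants: q = -4p + 4q + 2 ⇒ q = - \frac{2}{9}.
General: b(n) = A·(4)^n + \frac{n}{3} - \frac{2}{9}.
Apply b(0) = -2: A - \frac{2}{9} = -2 ⇒ A = - \frac{16}{9}.
So b(n) = - \frac{16 \cdot 4^{n}}{9} + \frac{n}{3} - \frac{2}{9}.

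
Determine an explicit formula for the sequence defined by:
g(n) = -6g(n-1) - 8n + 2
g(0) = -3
First-order linear with linear forcing.
Homogeneous solution: g_h(n) = A·(-6)^n.
Try particular g_p(n) = pn + q. Substituting:
  pn + q = -6(p(n-1) + q) - 8n + 2.
Matching the n-coefficient: p = -6p - 8 ⇒ p = - \frac{8}{7}.
Matching constants: q = 6p - 6q + 2 ⇒ q = - \frac{34}{49}.
General: g(n) = A·(-6)^n - \frac{8 n}{7} - \frac{34}{49}.
Apply g(0) = -3: A - \frac{34}{49} = -3 ⇒ A = - \frac{113}{49}.
So g(n) = - \frac{113 \left(-6\right)^{n}}{49} - \frac{8 n}{7} - \frac{34}{49}.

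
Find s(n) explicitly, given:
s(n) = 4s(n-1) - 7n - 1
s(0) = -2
First-order linear with linear forcing.
Homogeneous solution: s_h(n) = A·(4)^n.
Try particular s_p(n) = pn + q. Substituting:
  pn + q = 4(p(n-1) + q) - 7n - 1.
Matching the n-coefficient: p = 4p - 7 ⇒ p = \frac{7}{3}.
Matching constants: q = -4p + 4q - 1 ⇒ q = \frac{31}{9}.
General: s(n) = A·(4)^n + \frac{7 n}{3} + \frac{31}{9}.
Apply s(0) = -2: A + \frac{31}{9} = -2 ⇒ A = - \frac{49}{9}.
So s(n) = - \frac{49 \cdot 4^{n}}{9} + \frac{7 n}{3} + \frac{31}{9}.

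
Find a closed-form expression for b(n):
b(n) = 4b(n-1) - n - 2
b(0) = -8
First-order linear with linear forcing.
Homogeneous solution: b_h(n) = A·(4)^n.
Try particular b_p(n) = pn + q. Substituting:
  pn + q = 4(p(n-1) + q) - n - 2.
Matching the n-coefficient: p = 4p - 1 ⇒ p = \frac{1}{3}.
Matching constants: q = -4p + 4q - 2 ⇒ q = \frac{10}{9}.
General: b(n) = A·(4)^n + \frac{n}{3} + \frac{10}{9}.
Apply b(0) = -8: A + \frac{10}{9} = -8 ⇒ A = - \frac{82}{9}.
So b(n) = - \frac{82 \cdot 4^{n}}{9} + \frac{n}{3} + \frac{10}{9}.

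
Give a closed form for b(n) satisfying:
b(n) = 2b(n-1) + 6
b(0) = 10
First-order linear non-homogeneous.
Homogeneous solution: b_h(n) = A·(2)^n.
Try constant particular solution b_p = K: K = 2K + 6 ⇒ K = -6.
General: b(n) = A·(2)^n - 6.
Apply b(0) = 10: A - 6 = 10 ⇒ A = 16.
So b(n) = 16 \cdot 2^{n} - 6.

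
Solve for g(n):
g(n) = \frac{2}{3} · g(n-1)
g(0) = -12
Pure geometric recurrence with ratio \frac{2}{3}.
By induction g(n) = g(0) · (\frac{2}{3})^n = - 12 \left(\frac{2}{3}\right)^{n}.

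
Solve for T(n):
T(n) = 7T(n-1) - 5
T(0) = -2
First-order linear non-homogeneous.
Homogeneous solution: T_h(n) = A·(7)^n.
Try constant particular solution T_p = K: K = 7K - 5 ⇒ K = \frac{5}{6}.
General: T(n) = A·(7)^n + \frac{5}{6}.
Apply T(0) = -2: A + \frac{5}{6} = -2 ⇒ A = - \frac{17}{6}.
So T(n) = \frac{5}{6} - \frac{17 \cdot 7^{n}}{6}.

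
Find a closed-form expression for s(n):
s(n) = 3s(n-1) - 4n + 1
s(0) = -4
First-order linear with linear forcing.
Homogeneous solution: s_h(n) = A·(3)^n.
Try particular s_p(n) = pn + q. Substituting:
  pn + q = 3(p(n-1) + q) - 4n + 1.
Matching the n-coefficient: p = 3p - 4 ⇒ p = 2.
Matching constants: q = -3p + 3q + 1 ⇒ q = \frac{5}{2}.
General: s(n) = A·(3)^n + 2 n + \frac{5}{2}.
Apply s(0) = -4: A + \frac{5}{2} = -4 ⇒ A = - \frac{13}{2}.
So s(n) = - \frac{13 \cdot 3^{n}}{2} + 2 n + \frac{5}{2}.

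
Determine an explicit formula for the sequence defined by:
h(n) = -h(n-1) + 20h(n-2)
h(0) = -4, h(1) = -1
Characteristic equation: x² + x - 20 = 0, which factors as (x - (4))(x - (-5)) = 0.
Roots r₁ = 4, r₂ = -5 (distinct).
General solution: h(n) = A·(4)^n + B·(-5)^n.
From h(0) = -4: A + B = -4.
From h(1) = -1: 4A - 5B = -1.
Solving: A = - \frac{7}{3}, B = - \frac{5}{3}.
So h(n) = - \frac{5 \left(-5\right)^{n}}{3} - \frac{7 \cdot 4^{n}}{3}.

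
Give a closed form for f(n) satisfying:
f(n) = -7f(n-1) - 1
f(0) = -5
First-order linear non-homogeneous.
Homogeneous solution: f_h(n) = A·(-7)^n.
Try constant particular solution f_p = K: K = -7K - 1 ⇒ K = - \frac{1}{8}.
General: f(n) = A·(-7)^n - \frac{1}{8}.
Apply f(0) = -5: A - \frac{1}{8} = -5 ⇒ A = - \frac{39}{8}.
So f(n) = - \frac{39 \left(-7\right)^{n}}{8} - \frac{1}{8}.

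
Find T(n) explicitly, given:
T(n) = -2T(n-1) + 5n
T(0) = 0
First-order linear with linear forcing.
Homogeneous solution: T_h(n) = A·(-2)^n.
Try particular T_p(n) = pn + q. Substituting:
  pn + q = -2(p(n-1) + q) + 5n.
Matching the n-coefficient: p = -2p + 5 ⇒ p = \frac{5}{3}.
Matching constants: q = 2p - 2q ⇒ q = \frac{10}{9}.
General: T(n) = A·(-2)^n + \frac{5 n}{3} + \frac{10}{9}.
Apply T(0) = 0: A + \frac{10}{9} = 0 ⇒ A = - \frac{10}{9}.
So T(n) = - \frac{10 \left(-2\right)^{n}}{9} + \frac{5 n}{3} + \frac{10}{9}.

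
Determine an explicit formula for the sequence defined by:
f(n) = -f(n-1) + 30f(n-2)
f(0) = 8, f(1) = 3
Characteristic equation: x² + x - 30 = 0, which factors as (x - (5))(x - (-6)) = 0.
Roots r₁ = 5, r₂ = -6 (distinct).
General solution: f(n) = A·(5)^n + B·(-6)^n.
From f(0) = 8: A + B = 8.
From f(1) = 3: 5A - 6B = 3.
Solving: A = \frac{51}{11}, B = \frac{37}{11}.
So f(n) = \frac{37 \left(-6\right)^{n}}{11} + \frac{51 \cdot 5^{n}}{11}.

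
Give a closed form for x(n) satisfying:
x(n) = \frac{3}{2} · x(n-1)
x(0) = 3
Pure geometric recurrence with ratio \frac{3}{2}.
By induction x(n) = x(0) · (\frac{3}{2})^n = 3 \left(\frac{3}{2}\right)^{n}.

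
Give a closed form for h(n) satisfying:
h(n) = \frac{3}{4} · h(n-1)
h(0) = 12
Pure geometric recurrence with ratio \frac{3}{4}.
By induction h(n) = h(0) · (\frac{3}{4})^n = 12 \left(\frac{3}{4}\right)^{n}.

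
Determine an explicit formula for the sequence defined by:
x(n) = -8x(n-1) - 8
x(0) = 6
First-order linear non-homogeneous.
Homogeneous solution: x_h(n) = A·(-8)^n.
Try constant particular solution x_p = K: K = -8K - 8 ⇒ K = - \frac{8}{9}.
General: x(n) = A·(-8)^n - \frac{8}{9}.
Apply x(0) = 6: A - \frac{8}{9} = 6 ⇒ A = \frac{62}{9}.
So x(n) = \frac{62 \left(-8\right)^{n}}{9} - \frac{8}{9}.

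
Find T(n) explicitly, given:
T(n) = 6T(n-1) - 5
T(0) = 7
First-order linear non-homogeneous.
Homogeneous solution: T_h(n) = A·(6)^n.
Try constant particular solution T_p = K: K = 6K - 5 ⇒ K = 1.
General: T(n) = A·(6)^n + 1.
Apply T(0) = 7: A + 1 = 7 ⇒ A = 6.
So T(n) = 6 \cdot 6^{n} + 1.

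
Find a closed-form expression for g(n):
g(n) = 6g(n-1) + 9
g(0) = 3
First-order linear non-homogeneous.
Homogeneous solution: g_h(n) = A·(6)^n.
Try constant particular solution g_p = K: K = 6K + 9 ⇒ K = - \frac{9}{5}.
General: g(n) = A·(6)^n - \frac{9}{5}.
Apply g(0) = 3: A - \frac{9}{5} = 3 ⇒ A = \frac{24}{5}.
So g(n) = \frac{24 \cdot 6^{n}}{5} - \frac{9}{5}.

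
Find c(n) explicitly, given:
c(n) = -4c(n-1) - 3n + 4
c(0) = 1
First-order linear with linear forcing.
Homogeneous solution: c_h(n) = A·(-4)^n.
Try particular c_p(n) = pn + q. Substituting:
  pn + q = -4(p(n-1) + q) - 3n + 4.
Matching the n-coefficient: p = -4p - 3 ⇒ p = - \frac{3}{5}.
Matching constants: q = 4p - 4q + 4 ⇒ q = \frac{8}{25}.
General: c(n) = A·(-4)^n - \frac{3 n}{5} + \frac{8}{25}.
Apply c(0) = 1: A + \frac{8}{25} = 1 ⇒ A = \frac{17}{25}.
So c(n) = \frac{17 \left(-4\right)^{n}}{25} - \frac{3 n}{5} + \frac{8}{25}.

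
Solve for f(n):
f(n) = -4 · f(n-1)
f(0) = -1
Pure geometric recurrence with ratio -4.
By induction f(n) = f(0) · (-4)^n = - \left(-4\right)^{n}.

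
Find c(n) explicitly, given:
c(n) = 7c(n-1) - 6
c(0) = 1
First-order linear non-homogeneous.
Homogeneous solution: c_h(n) = A·(7)^n.
Try constant particular solution c_p = K: K = 7K - 6 ⇒ K = 1.
General: c(n) = A·(7)^n + 1.
Apply c(0) = 1: A + 1 = 1 ⇒ A = 0.
So c(n) = 1.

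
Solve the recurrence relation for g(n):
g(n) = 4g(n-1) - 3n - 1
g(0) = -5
First-order linear with linear forcing.
Homogeneous solution: g_h(n) = A·(4)^n.
Try particular g_p(n) = pn + q. Substituting:
  pn + q = 4(p(n-1) + q) - 3n - 1.
Matching the n-coefficient: p = 4p - 3 ⇒ p = 1.
Matching constants: q = -4p + 4q - 1 ⇒ q = \frac{5}{3}.
General: g(n) = A·(4)^n + n + \frac{5}{3}.
Apply g(0) = -5: A + \frac{5}{3} = -5 ⇒ A = - \frac{20}{3}.
So g(n) = - \frac{20 \cdot 4^{n}}{3} + n + \frac{5}{3}.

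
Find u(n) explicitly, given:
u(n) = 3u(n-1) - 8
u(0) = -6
First-order linear non-homogeneous.
Homogeneous solution: u_h(n) = A·(3)^n.
Try constant particular solution u_p = K: K = 3K - 8 ⇒ K = 4.
General: u(n) = A·(3)^n + 4.
Apply u(0) = -6: A + 4 = -6 ⇒ A = -10.
So u(n) = 4 - 10 \cdot 3^{n}.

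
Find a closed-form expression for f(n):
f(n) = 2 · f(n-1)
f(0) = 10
Pure geometric recurrence with ratio 2.
By induction f(n) = f(0) · (2)^n = 10 \cdot 2^{n}.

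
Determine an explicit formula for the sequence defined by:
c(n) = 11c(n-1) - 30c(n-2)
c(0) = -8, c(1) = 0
Characteristic equation: x² - 11x + 30 = 0, which factors as (x - (6))(x - (5)) = 0.
Roots r₁ = 6, r₂ = 5 (distinct).
General solution: c(n) = A·(6)^n + B·(5)^n.
From c(0) = -8: A + B = -8.
From c(1) = 0: 6A + 5B = 0.
Solving: A = 40, B = -48.
So c(n) = - 48 \cdot 5^{n} + 40 \cdot 6^{n}.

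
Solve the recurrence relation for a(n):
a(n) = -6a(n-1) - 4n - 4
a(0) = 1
First-order linear with linear forcing.
Homogeneous solution: a_h(n) = A·(-6)^n.
Try particular a_p(n) = pn + q. Substituting:
  pn + q = -6(p(n-1) + q) - 4n - 4.
Matching the n-coefficient: p = -6p - 4 ⇒ p = - \frac{4}{7}.
Matching constants: q = 6p - 6q - 4 ⇒ q = - \frac{52}{49}.
General: a(n) = A·(-6)^n - \frac{4 n}{7} - \frac{52}{49}.
Apply a(0) = 1: A - \frac{52}{49} = 1 ⇒ A = \frac{101}{49}.
So a(n) = \frac{101 \left(-6\right)^{n}}{49} - \frac{4 n}{7} - \frac{52}{49}.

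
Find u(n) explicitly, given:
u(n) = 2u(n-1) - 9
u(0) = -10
First-order linear non-homogeneous.
Homogeneous solution: u_h(n) = A·(2)^n.
Try constant particular solution u_p = K: K = 2K - 9 ⇒ K = 9.
General: u(n) = A·(2)^n + 9.
Apply u(0) = -10: A + 9 = -10 ⇒ A = -19.
So u(n) = 9 - 19 \cdot 2^{n}.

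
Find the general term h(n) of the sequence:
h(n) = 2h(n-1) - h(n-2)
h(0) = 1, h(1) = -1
Characteristic equation: x² - 2x + 1 = 0, which is (x - (1))².
Repeated root r = 1.
General solution: h(n) = (A + Bn)·(1)^n.
From h(0) = 1: A = 1.
From h(1) = -1: (A + B)·(1) = -1 ⇒ B = -2.
So h(n) = \left(1 - 2 n\right) \cdot (1)^n.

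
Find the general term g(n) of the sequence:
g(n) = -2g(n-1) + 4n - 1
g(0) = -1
First-order linear with linear forcing.
Homogeneous solution: g_h(n) = A·(-2)^n.
Try particular g_p(n) = pn + q. Substituting:
  pn + q = -2(p(n-1) + q) + 4n - 1.
Matching the n-coefficient: p = -2p + 4 ⇒ p = \frac{4}{3}.
Matching constants: q = 2p - 2q - 1 ⇒ q = \frac{5}{9}.
General: g(n) = A·(-2)^n + \frac{4 n}{3} + \frac{5}{9}.
Apply g(0) = -1: A + \frac{5}{9} = -1 ⇒ A = - \frac{14}{9}.
So g(n) = - \frac{14 \left(-2\right)^{n}}{9} + \frac{4 n}{3} + \frac{5}{9}.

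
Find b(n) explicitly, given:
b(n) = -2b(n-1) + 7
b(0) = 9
First-order linear non-homogeneous.
Homogeneous solution: b_h(n) = A·(-2)^n.
Try constant particular solution b_p = K: K = -2K + 7 ⇒ K = \frac{7}{3}.
General: b(n) = A·(-2)^n + \frac{7}{3}.
Apply b(0) = 9: A + \frac{7}{3} = 9 ⇒ A = \frac{20}{3}.
So b(n) = \frac{20 \left(-2\right)^{n}}{3} + \frac{7}{3}.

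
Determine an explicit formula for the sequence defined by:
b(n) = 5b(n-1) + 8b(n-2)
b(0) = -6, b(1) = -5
Characteristic equation: x² - 5x - 8 = 0.
Discriminant Δ = (5)² + 4·(8) = 57.
Roots r₁,₂ = (5 ± √57)/2, so r₁ = \frac{5}{2} + \frac{\sqrt{57}}{2}, r₂ = \frac{5}{2} - \frac{\sqrt{57}}{2}.
General solution: b(n) = A·r₁^n + B·r₂^n.
From the initial conditions, A + B = -6 and r₁A + r₂B = -5.
Since r₁ - r₂ = √57: A = (-5 - (-6)r₂)/√57 = -3 + \frac{10 \sqrt{57}}{57}, and B = -6 - A = -3 - \frac{10 \sqrt{57}}{57}.
So b(n) = \left(-3 + \frac{10 \sqrt{57}}{57}\right)\left(\frac{5}{2} + \frac{\sqrt{57}}{2}\right)^n + \left(-3 - \frac{10 \sqrt{57}}{57}\right)\left(\frac{5}{2} - \frac{\sqrt{57}}{2}\right)^n.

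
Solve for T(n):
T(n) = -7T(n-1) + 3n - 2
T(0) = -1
First-order linear with linear forcing.
Homogeneous solution: T_h(n) = A·(-7)^n.
Try particular T_p(n) = pn + q. Substituting:
  pn + q = -7(p(n-1) + q) + 3n - 2.
Matching the n-coefficient: p = -7p + 3 ⇒ p = \frac{3}{8}.
Matching constants: q = 7p - 7q - 2 ⇒ q = \frac{5}{64}.
General: T(n) = A·(-7)^n + \frac{3 n}{8} + \frac{5}{64}.
Apply T(0) = -1: A + \frac{5}{64} = -1 ⇒ A = - \frac{69}{64}.
So T(n) = - \frac{69 \left(-7\right)^{n}}{64} + \frac{3 n}{8} + \frac{5}{64}.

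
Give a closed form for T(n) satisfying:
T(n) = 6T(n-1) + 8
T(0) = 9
First-order linear non-homogeneous.
Homogeneous solution: T_h(n) = A·(6)^n.
Try constant particular solution T_p = K: K = 6K + 8 ⇒ K = - \frac{8}{5}.
General: T(n) = A·(6)^n - \frac{8}{5}.
Apply T(0) = 9: A - \frac{8}{5} = 9 ⇒ A = \frac{53}{5}.
So T(n) = \frac{53 \cdot 6^{n}}{5} - \frac{8}{5}.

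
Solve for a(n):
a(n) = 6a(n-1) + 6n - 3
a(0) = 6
First-order linear with linear forcing.
Homogeneous solution: a_h(n) = A·(6)^n.
Try particular a_p(n) = pn + q. Substituting:
  pn + q = 6(p(n-1) + q) + 6n - 3.
Matching the n-coefficient: p = 6p + 6 ⇒ p = - \frac{6}{5}.
Matching constants: q = -6p + 6q - 3 ⇒ q = - \frac{21}{25}.
General: a(n) = A·(6)^n - \frac{6 n}{5} - \frac{21}{25}.
Apply a(0) = 6: A - \frac{21}{25} = 6 ⇒ A = \frac{171}{25}.
So a(n) = \frac{171 \cdot 6^{n}}{25} - \frac{6 n}{5} - \frac{21}{25}.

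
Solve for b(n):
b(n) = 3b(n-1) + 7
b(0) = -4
First-order linear non-homogeneous.
Homogeneous solution: b_h(n) = A·(3)^n.
Try constant particular solution b_p = K: K = 3K + 7 ⇒ K = - \frac{7}{2}.
General: b(n) = A·(3)^n - \frac{7}{2}.
Apply b(0) = -4: A - \frac{7}{2} = -4 ⇒ A = - \frac{1}{2}.
So b(n) = - \frac{3^{n}}{2} - \frac{7}{2}.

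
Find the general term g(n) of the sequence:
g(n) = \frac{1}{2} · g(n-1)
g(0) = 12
Pure geometric recurrence with ratio \frac{1}{2}.
By induction g(n) = g(0) · (\frac{1}{2})^n = 12 \cdot 2^{- n}.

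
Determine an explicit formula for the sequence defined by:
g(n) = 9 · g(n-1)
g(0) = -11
Pure geometric recurrence with ratio 9.
By induction g(n) = g(0) · (9)^n = - 11 \cdot 9^{n}.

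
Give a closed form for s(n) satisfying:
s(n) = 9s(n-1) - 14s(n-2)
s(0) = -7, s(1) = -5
Characteristic equation: x² - 9x + 14 = 0, which factors as (x - (2))(x - (7)) = 0.
Roots r₁ = 2, r₂ = 7 (distinct).
General solution: s(n) = A·(2)^n + B·(7)^n.
From s(0) = -7: A + B = -7.
From s(1) = -5: 2A + 7B = -5.
Solving: A = - \frac{44}{5}, B = \frac{9}{5}.
So s(n) = - \frac{44 \cdot 2^{n}}{5} + \frac{9 \cdot 7^{n}}{5}.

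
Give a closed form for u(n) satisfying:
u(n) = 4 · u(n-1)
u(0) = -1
Pure geometric recurrence with ratio 4.
By induction u(n) = u(0) · (4)^n = - 4^{n}.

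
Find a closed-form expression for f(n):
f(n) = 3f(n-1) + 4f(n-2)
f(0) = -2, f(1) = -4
Characteristic equation: x² - 3x - 4 = 0, which factors as (x - (4))(x - (-1)) = 0.
Roots r₁ = 4, r₂ = -1 (distinct).
General solution: f(n) = A·(4)^n + B·(-1)^n.
From f(0) = -2: A + B = -2.
From f(1) = -4: 4A - B = -4.
Solving: A = - \frac{6}{5}, B = - \frac{4}{5}.
So f(n) = - \frac{4 \left(-1\right)^{n}}{5} - \frac{6 \cdot 4^{n}}{5}.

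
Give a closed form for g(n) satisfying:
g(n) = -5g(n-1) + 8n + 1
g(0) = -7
First-order linear with linear forcing.
Homogeneous solution: g_h(n) = A·(-5)^n.
Try particular g_p(n) = pn + q. Substituting:
  pn + q = -5(p(n-1) + q) + 8n + 1.
Matching the n-coefficient: p = -5p + 8 ⇒ p = \frac{4}{3}.
Matching constants: q = 5p - 5q + 1 ⇒ q = \frac{23}{18}.
General: g(n) = A·(-5)^n + \frac{4 n}{3} + \frac{23}{18}.
Apply g(0) = -7: A + \frac{23}{18} = -7 ⇒ A = - \frac{149}{18}.
So g(n) = - \frac{149 \left(-5\right)^{n}}{18} + \frac{4 n}{3} + \frac{23}{18}.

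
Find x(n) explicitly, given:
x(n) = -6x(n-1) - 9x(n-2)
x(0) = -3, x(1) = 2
Characteristic equation: x² + 6x + 9 = 0, which is (x - (-3))².
Repeated root r = -3.
General solution: x(n) = (A + Bn)·(-3)^n.
From x(0) = -3: A = -3.
From x(1) = 2: (A + B)·(-3) = 2 ⇒ B = \frac{7}{3}.
So x(n) = \left(\frac{7 n}{3} - 3\right) \cdot (-3)^n.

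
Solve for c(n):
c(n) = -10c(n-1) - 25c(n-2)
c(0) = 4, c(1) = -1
Characteristic equation: x² + 10x + 25 = 0, which is (x - (-5))².
Repeated root r = -5.
General solution: c(n) = (A + Bn)·(-5)^n.
From c(0) = 4: A = 4.
From c(1) = -1: (A + B)·(-5) = -1 ⇒ B = - \frac{19}{5}.
So c(n) = \left(4 - \frac{19 n}{5}\right) \cdot (-5)^n.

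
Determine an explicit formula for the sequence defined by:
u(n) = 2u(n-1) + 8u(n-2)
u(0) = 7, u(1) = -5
Characteristic equation: x² - 2x - 8 = 0, which factors as (x - (-2))(x - (4)) = 0.
Roots r₁ = -2, r₂ = 4 (distinct).
General solution: u(n) = A·(-2)^n + B·(4)^n.
From u(0) = 7: A + B = 7.
From u(1) = -5: -2A + 4B = -5.
Solving: A = \frac{11}{2}, B = \frac{3}{2}.
So u(n) = \frac{11 \left(-2\right)^{n}}{2} + \frac{3 \cdot 4^{n}}{2}.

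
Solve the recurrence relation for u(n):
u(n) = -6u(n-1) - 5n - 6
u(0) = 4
First-order linear with linear forcing.
Homogeneous solution: u_h(n) = A·(-6)^n.
Try particular u_p(n) = pn + q. Substituting:
  pn + q = -6(p(n-1) + q) - 5n - 6.
Matching the n-coefficient: p = -6p - 5 ⇒ p = - \frac{5}{7}.
Matching constants: q = 6p - 6q - 6 ⇒ q = - \frac{72}{49}.
General: u(n) = A·(-6)^n - \frac{5 n}{7} - \frac{72}{49}.
Apply u(0) = 4: A - \frac{72}{49} = 4 ⇒ A = \frac{268}{49}.
So u(n) = \frac{268 \left(-6\right)^{n}}{49} - \frac{5 n}{7} - \frac{72}{49}.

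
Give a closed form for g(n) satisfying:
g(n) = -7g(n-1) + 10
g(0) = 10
First-order linear non-homogeneous.
Homogeneous solution: g_h(n) = A·(-7)^n.
Try constant particular solution g_p = K: K = -7K + 10 ⇒ K = \frac{5}{4}.
General: g(n) = A·(-7)^n + \frac{5}{4}.
Apply g(0) = 10: A + \frac{5}{4} = 10 ⇒ A = \frac{35}{4}.
So g(n) = \frac{35 \left(-7\right)^{n}}{4} + \frac{5}{4}.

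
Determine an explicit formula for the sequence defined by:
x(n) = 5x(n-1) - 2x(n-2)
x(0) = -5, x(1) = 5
Characteristic equation: x² - 5x + 2 = 0.
Discriminant Δ = (5)² + 4·(-2) = 17.
Roots r₁,₂ = (5 ± √17)/2, so r₁ = \frac{\sqrt{17}}{2} + \frac{5}{2}, r₂ = \frac{5}{2} - \frac{\sqrt{17}}{2}.
General solution: x(n) = A·r₁^n + B·r₂^n.
From the initial conditions, A + B = -5 and r₁A + r₂B = 5.
Since r₁ - r₂ = √17: A = (5 - (-5)r₂)/√17 = - \frac{5}{2} + \frac{35 \sqrt{17}}{34}, and B = -5 - A = - \frac{35 \sqrt{17}}{34} - \frac{5}{2}.
So x(n) = \left(- \frac{5}{2} + \frac{35 \sqrt{17}}{34}\right)\left(\frac{\sqrt{17}}{2} + \frac{5}{2}\right)^n + \left(- \frac{35 \sqrt{17}}{34} - \frac{5}{2}\right)\left(\frac{5}{2} - \frac{\sqrt{17}}{2}\right)^n.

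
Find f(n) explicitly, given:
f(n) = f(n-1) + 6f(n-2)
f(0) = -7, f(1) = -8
Characteristic equation: x² - x - 6 = 0, which factors as (x - (3))(x - (-2)) = 0.
Roots r₁ = 3, r₂ = -2 (distinct).
General solution: f(n) = A·(3)^n + B·(-2)^n.
From f(0) = -7: A + B = -7.
From f(1) = -8: 3A - 2B = -8.
Solving: A = - \frac{22}{5}, B = - \frac{13}{5}.
So f(n) = - \frac{13 \left(-2\right)^{n}}{5} - \frac{22 \cdot 3^{n}}{5}.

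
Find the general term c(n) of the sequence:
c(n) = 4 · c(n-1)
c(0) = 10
Pure geometric recurrence with ratio 4.
By induction c(n) = c(0) · (4)^n = 10 \cdot 4^{n}.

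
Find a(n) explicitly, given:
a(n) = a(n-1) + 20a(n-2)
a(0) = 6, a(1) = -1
Characteristic equation: x² - x - 20 = 0, which factors as (x - (-4))(x - (5)) = 0.
Roots r₁ = -4, r₂ = 5 (distinct).
General solution: a(n) = A·(-4)^n + B·(5)^n.
From a(0) = 6: A + B = 6.
From a(1) = -1: -4A + 5B = -1.
Solving: A = \frac{31}{9}, B = \frac{23}{9}.
So a(n) = \frac{31 \left(-4\right)^{n}}{9} + \frac{23 \cdot 5^{n}}{9}.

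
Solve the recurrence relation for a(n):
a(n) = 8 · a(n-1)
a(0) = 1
Pure geometric recurrence with ratio 8.
By induction a(n) = a(0) · (8)^n = 8^{n}.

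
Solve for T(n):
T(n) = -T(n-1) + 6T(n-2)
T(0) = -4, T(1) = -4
Characteristic equation: x² + x - 6 = 0, which factors as (x - (2))(x - (-3)) = 0.
Roots r₁ = 2, r₂ = -3 (distinct).
General solution: T(n) = A·(2)^n + B·(-3)^n.
From T(0) = -4: A + B = -4.
From T(1) = -4: 2A - 3B = -4.
Solving: A = - \frac{16}{5}, B = - \frac{4}{5}.
So T(n) = - \frac{4 \left(-3\right)^{n}}{5} - \frac{16 \cdot 2^{n}}{5}.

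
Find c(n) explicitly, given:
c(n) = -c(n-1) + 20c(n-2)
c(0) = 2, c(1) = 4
Characteristic equation: x² + x - 20 = 0, which factors as (x - (4))(x - (-5)) = 0.
Roots r₁ = 4, r₂ = -5 (distinct).
General solution: c(n) = A·(4)^n + B·(-5)^n.
From c(0) = 2: A + B = 2.
From c(1) = 4: 4A - 5B = 4.
Solving: A = \frac{14}{9}, B = \frac{4}{9}.
So c(n) = \frac{4 \left(-5\right)^{n}}{9} + \frac{14 \cdot 4^{n}}{9}.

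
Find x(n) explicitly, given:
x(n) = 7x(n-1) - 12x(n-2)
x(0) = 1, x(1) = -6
Characteristic equation: x² - 7x + 12 = 0, which factors as (x - (4))(x - (3)) = 0.
Roots r₁ = 4, r₂ = 3 (distinct).
General solution: x(n) = A·(4)^n + B·(3)^n.
From x(0) = 1: A + B = 1.
From x(1) = -6: 4A + 3B = -6.
Solving: A = -9, B = 10.
So x(n) = 10 \cdot 3^{n} - 9 \cdot 4^{n}.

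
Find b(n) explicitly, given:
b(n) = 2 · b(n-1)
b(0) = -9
Pure geometric recurrence with ratio 2.
By induction b(n) = b(0) · (2)^n = - 9 \cdot 2^{n}.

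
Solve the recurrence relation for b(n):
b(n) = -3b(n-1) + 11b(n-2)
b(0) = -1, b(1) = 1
Characteristic equation: x² + 3x - 11 = 0.
Discriminant Δ = (-3)² + 4·(11) = 53.
Roots r₁,₂ = (-3 ± √53)/2, so r₁ = - \frac{3}{2} + \frac{\sqrt{53}}{2}, r₂ = - \frac{\sqrt{53}}{2} - \frac{3}{2}.
General solution: b(n) = A·r₁^n + B·r₂^n.
From the initial conditions, A + B = -1 and r₁A + r₂B = 1.
Since r₁ - r₂ = √53: A = (1 - (-1)r₂)/√53 = - \frac{1}{2} - \frac{\sqrt{53}}{106}, and B = -1 - A = - \frac{1}{2} + \frac{\sqrt{53}}{106}.
So b(n) = \left(- \frac{1}{2} - \frac{\sqrt{53}}{106}\right)\left(- \frac{3}{2} + \frac{\sqrt{53}}{2}\right)^n + \left(- \frac{1}{2} + \frac{\sqrt{53}}{106}\right)\left(- \frac{\sqrt{53}}{2} - \frac{3}{2}\right)^n.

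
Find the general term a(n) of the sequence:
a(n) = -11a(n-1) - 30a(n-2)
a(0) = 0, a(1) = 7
Characteristic equation: x² + 11x + 30 = 0, which factors as (x - (-6))(x - (-5)) = 0.
Roots r₁ = -6, r₂ = -5 (distinct).
General solution: a(n) = A·(-6)^n + B·(-5)^n.
From a(0) = 0: A + B = 0.
From a(1) = 7: -6A - 5B = 7.
Solving: A = -7, B = 7.
So a(n) = 7 \left(-5\right)^{n} - 7 \left(-6\right)^{n}.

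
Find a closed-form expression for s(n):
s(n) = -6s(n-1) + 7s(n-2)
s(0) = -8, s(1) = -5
Characteristic equation: x² + 6x - 7 = 0, which factors as (x - (-7))(x - (1)) = 0.
Roots r₁ = -7, r₂ = 1 (distinct).
General solution: s(n) = A·(-7)^n + B·(1)^n.
From s(0) = -8: A + B = -8.
From s(1) = -5: -7A + B = -5.
Solving: A = - \frac{3}{8}, B = - \frac{61}{8}.
So s(n) = - \frac{3 \left(-7\right)^{n}}{8} - \frac{61}{8}.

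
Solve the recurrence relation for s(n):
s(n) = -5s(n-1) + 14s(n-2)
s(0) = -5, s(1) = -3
Characteristic equation: x² + 5x - 14 = 0, which factors as (x - (-7))(x - (2)) = 0.
Roots r₁ = -7, r₂ = 2 (distinct).
General solution: s(n) = A·(-7)^n + B·(2)^n.
From s(0) = -5: A + B = -5.
From s(1) = -3: -7A + 2B = -3.
Solving: A = - \frac{7}{9}, B = - \frac{38}{9}.
So s(n) = - \frac{7 \left(-7\right)^{n}}{9} - \frac{38 \cdot 2^{n}}{9}.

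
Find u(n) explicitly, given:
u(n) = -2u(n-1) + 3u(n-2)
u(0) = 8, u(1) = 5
Characteristic equation: x² + 2x - 3 = 0, which factors as (x - (-3))(x - (1)) = 0.
Roots r₁ = -3, r₂ = 1 (distinct).
General solution: u(n) = A·(-3)^n + B·(1)^n.
From u(0) = 8: A + B = 8.
From u(1) = 5: -3A + B = 5.
Solving: A = \frac{3}{4}, B = \frac{29}{4}.
So u(n) = \frac{3 \left(-3\right)^{n}}{4} + \frac{29}{4}.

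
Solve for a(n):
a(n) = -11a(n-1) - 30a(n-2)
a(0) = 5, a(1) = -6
Characteristic equation: x² + 11x + 30 = 0, which factors as (x - (-6))(x - (-5)) = 0.
Roots r₁ = -6, r₂ = -5 (distinct).
General solution: a(n) = A·(-6)^n + B·(-5)^n.
From a(0) = 5: A + B = 5.
From a(1) = -6: -6A - 5B = -6.
Solving: A = -19, B = 24.
So a(n) = 24 \left(-5\right)^{n} - 19 \left(-6\right)^{n}.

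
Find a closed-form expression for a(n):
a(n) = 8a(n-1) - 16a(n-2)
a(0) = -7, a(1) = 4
Characteristic equation: x² - 8x + 16 = 0, which is (x - (4))².
Repeated root r = 4.
General solution: a(n) = (A + Bn)·(4)^n.
From a(0) = -7: A = -7.
From a(1) = 4: (A + B)·(4) = 4 ⇒ B = 8.
So a(n) = \left(8 n - 7\right) \cdot (4)^n.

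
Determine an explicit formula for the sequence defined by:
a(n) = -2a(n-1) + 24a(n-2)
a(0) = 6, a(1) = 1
Characteristic equation: x² + 2x - 24 = 0, which factors as (x - (4))(x - (-6)) = 0.
Roots r₁ = 4, r₂ = -6 (distinct).
General solution: a(n) = A·(4)^n + B·(-6)^n.
From a(0) = 6: A + B = 6.
From a(1) = 1: 4A - 6B = 1.
Solving: A = \frac{37}{10}, B = \frac{23}{10}.
So a(n) = \frac{23 \left(-6\right)^{n}}{10} + \frac{37 \cdot 4^{n}}{10}.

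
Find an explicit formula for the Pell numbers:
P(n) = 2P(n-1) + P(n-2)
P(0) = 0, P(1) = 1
This is the Pell sequence.
Characteristic equation: x² - 2x - 1 = 0; roots r₁ = 1 + \sqrt{2}, r₂ = 1 - \sqrt{2}.
General: P(n) = A·r₁^n + B·r₂^n. Solving with P(0)=0, P(1)=1 gives A = \frac{\sqrt{2}}{4}, B = - \frac{\sqrt{2}}{4}.
So P(n) = \frac{\sqrt{2} \left(- \left(1 - \sqrt{2}\right)^{n} + \left(1 + \sqrt{2}\right)^{n}\right)}{4}.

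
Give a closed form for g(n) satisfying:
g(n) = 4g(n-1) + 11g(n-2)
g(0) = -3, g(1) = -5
Characteristic equation: x² - 4x - 11 = 0.
Discriminant Δ = (4)² + 4·(11) = 60.
Roots r₁,₂ = (4 ± √60)/2, so r₁ = 2 + \sqrt{15}, r₂ = 2 - \sqrt{15}.
General solution: g(n) = A·r₁^n + B·r₂^n.
From the initial conditions, A + B = -3 and r₁A + r₂B = -5.
Since r₁ - r₂ = √60: A = (-5 - (-3)r₂)/√60 = - \frac{3}{2} + \frac{\sqrt{15}}{30}, and B = -3 - A = - \frac{3}{2} - \frac{\sqrt{15}}{30}.
So g(n) = \left(- \frac{3}{2} + \frac{\sqrt{15}}{30}\right)\left(2 + \sqrt{15}\right)^n + \left(- \frac{3}{2} - \frac{\sqrt{15}}{30}\right)\left(2 - \sqrt{15}\right)^n.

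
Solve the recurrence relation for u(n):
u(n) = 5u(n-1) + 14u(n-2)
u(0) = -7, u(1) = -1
Characteristic equation: x² - 5x - 14 = 0, which factors as (x - (-2))(x - (7)) = 0.
Roots r₁ = -2, r₂ = 7 (distinct).
General solution: u(n) = A·(-2)^n + B·(7)^n.
From u(0) = -7: A + B = -7.
From u(1) = -1: -2A + 7B = -1.
Solving: A = - \frac{16}{3}, B = - \frac{5}{3}.
So u(n) = - \frac{16 \left(-2\right)^{n}}{3} - \frac{5 \cdot 7^{n}}{3}.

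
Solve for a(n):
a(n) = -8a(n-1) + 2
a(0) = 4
First-order linear non-homogeneous.
Homogeneous solution: a_h(n) = A·(-8)^n.
Try constant particular solution a_p = K: K = -8K + 2 ⇒ K = \frac{2}{9}.
General: a(n) = A·(-8)^n + \frac{2}{9}.
Apply a(0) = 4: A + \frac{2}{9} = 4 ⇒ A = \frac{34}{9}.
So a(n) = \frac{34 \left(-8\right)^{n}}{9} + \frac{2}{9}.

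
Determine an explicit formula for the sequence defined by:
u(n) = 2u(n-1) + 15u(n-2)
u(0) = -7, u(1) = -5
Characteristic equation: x² - 2x - 15 = 0, which factors as (x - (5))(x - (-3)) = 0.
Roots r₁ = 5, r₂ = -3 (distinct).
General solution: u(n) = A·(5)^n + B·(-3)^n.
From u(0) = -7: A + B = -7.
From u(1) = -5: 5A - 3B = -5.
Solving: A = - \frac{13}{4}, B = - \frac{15}{4}.
So u(n) = - \frac{15 \left(-3\right)^{n}}{4} - \frac{13 \cdot 5^{n}}{4}.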